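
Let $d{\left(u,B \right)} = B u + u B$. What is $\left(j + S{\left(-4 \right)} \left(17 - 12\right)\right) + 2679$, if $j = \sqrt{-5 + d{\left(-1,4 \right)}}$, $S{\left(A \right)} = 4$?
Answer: $2699 + i \sqrt{13} \approx 2699.0 + 3.6056 i$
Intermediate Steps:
$d{\left(u,B \right)} = 2 B u$ ($d{\left(u,B \right)} = B u + B u = 2 B u$)
$j = i \sqrt{13}$ ($j = \sqrt{-5 + 2 \cdot 4 \left(-1\right)} = \sqrt{-5 - 8} = \sqrt{-13} = i \sqrt{13} \approx 3.6056 i$)
$\left(j + S{\left(-4 \right)} \left(17 - 12\right)\right) + 2679 = \left(i \sqrt{13} + 4 \left(17 - 12\right)\right) + 2679 = \left(i \sqrt{13} + 4 \cdot 5\right) + 2679 = \left(i \sqrt{13} + 20\right) + 2679 = \left(20 + i \sqrt{13}\right) + 2679 = 2699 + i \sqrt{13}$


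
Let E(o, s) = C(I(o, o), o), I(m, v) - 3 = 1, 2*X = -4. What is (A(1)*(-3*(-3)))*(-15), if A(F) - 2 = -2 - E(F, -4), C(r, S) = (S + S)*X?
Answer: -540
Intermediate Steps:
X = -2 (X = (½)*(-4) = -2)
I(m, v) = 4 (I(m, v) = 3 + 1 = 4)
C(r, S) = -4*S (C(r, S) = (S + S)*(-2) = (2*S)*(-2) = -4*S)
E(o, s) = -4*o
A(F) = 4*F (A(F) = 2 + (-2 - (-4)*F) = 2 + (-2 + 4*F) = 4*F)
(A(1)*(-3*(-3)))*(-15) = ((4*1)*(-3*(-3)))*(-15) = (4*9)*(-15) = 36*(-15) = -540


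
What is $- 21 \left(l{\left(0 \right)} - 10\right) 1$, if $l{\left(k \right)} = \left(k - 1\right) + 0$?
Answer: $231$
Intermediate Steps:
$l{\left(k \right)} = -1 + k$ ($l{\left(k \right)} = \left(-1 + k\right) + 0 = -1 + k$)
$- 21 \left(l{\left(0 \right)} - 10\right) 1 = - 21 \left(\left(-1 + 0\right) - 10\right) 1 = - 21 \left(-1 - 10\right) 1 = \left(-21\right) \left(-11\right) 1 = 231 \cdot 1 = 231$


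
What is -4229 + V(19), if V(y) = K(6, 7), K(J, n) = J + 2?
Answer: -4221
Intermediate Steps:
K(J, n) = 2 + J
V(y) = 8 (V(y) = 2 + 6 = 8)
-4229 + V(19) = -4229 + 8 = -4221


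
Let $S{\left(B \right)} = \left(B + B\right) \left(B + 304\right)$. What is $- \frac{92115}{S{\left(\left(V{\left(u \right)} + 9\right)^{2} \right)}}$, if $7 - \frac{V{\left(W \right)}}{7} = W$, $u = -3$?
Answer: $- \frac{18423}{16338938} \approx -0.0011276$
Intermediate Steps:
$V{\left(W \right)} = 49 - 7 W$
$S{\left(B \right)} = 2 B \left(304 + B\right)$
$- \frac{92115}{S{\left(\left(V{\left(u \right)} + 9\right)^{2} \right)}} = - \frac{92115}{2 \left(\left(49 - -21\right) + 9\right)^{2} \left(304 + \left(\left(49 - -21\right) + 9\right)^{2}\right)} = - \frac{92115}{2 \left(\left(49 + 21\right) + 9\right)^{2} \left(304 + \left(\left(49 + 21\right) + 9\right)^{2}\right)} = - \frac{92115}{2 \left(70 + 9\right)^{2} \left(304 + \left(70 + 9\right)^{2}\right)} = - \frac{92115}{2 \cdot 79^{2} \left(304 + 79^{2}\right)} = - \frac{92115}{2 \cdot 6241 \left(304 + 6241\right)} = - \frac{92115}{2 \cdot 6241 \cdot 6545} = - \frac{92115}{81694690} = \left(-92115\right) \frac{1}{81694690} = - \frac{18423}{16338938}$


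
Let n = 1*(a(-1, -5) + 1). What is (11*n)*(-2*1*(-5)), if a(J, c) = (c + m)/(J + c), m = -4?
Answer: 275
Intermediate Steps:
a(J, c) = (-4 + c)/(J + c) (a(J, c) = (c - 4)/(J + c) = (-4 + c)/(J + c))
n = 5/2 (n = 1*((-4 - 5)/(-1 - 5) + 1) = 1*(-9/(-6) + 1) = 1*(-⅙*(-9) + 1) = 1*(3/2 + 1) = 1*(5/2) = 5/2 ≈ 2.5000)
(11*n)*(-2*1*(-5)) = (11*(5/2))*(-2*1*(-5)) = 55*(-2*(-5))/2 = (55/2)*10 = 275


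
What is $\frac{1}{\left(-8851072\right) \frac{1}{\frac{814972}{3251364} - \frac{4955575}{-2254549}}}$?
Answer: $- \frac{2243721557741}{8110192415079273024} \approx -2.7665 \cdot 10^{-7}$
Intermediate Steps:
$\frac{1}{\left(-8851072\right) \frac{1}{\frac{814972}{3251364} - \frac{4955575}{-2254549}}} = \frac{1}{\left(-8851072\right) \frac{1}{814972 \cdot \frac{1}{3251364} - - \frac{4955575}{2254549}}} = \frac{1}{\left(-8851072\right) \frac{1}{\frac{203743}{812841} + \frac{4955575}{2254549}}} = \frac{1}{\left(-8851072\right) \frac{1}{\frac{4487443115482}{1832589863709}}} = \frac{1}{\left(-8851072\right) \frac{1832589863709}{4487443115482}} = \frac{1}{- \frac{8110192415079273024}{2243721557741}} = - \frac{2243721557741}{8110192415079273024}$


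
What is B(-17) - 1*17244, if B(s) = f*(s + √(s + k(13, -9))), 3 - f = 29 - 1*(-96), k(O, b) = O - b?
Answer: -15170 - 122*√5 ≈ -15443.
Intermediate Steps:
f = -122 (f = 3 - (29 - 1*(-96)) = 3 - (29 + 96) = 3 - 1*125 = 3 - 125 = -122)
B(s) = -122*s - 122*√(22 + s) (B(s) = -122*(s + √(s + (13 - 1*(-9)))) = -122*(s + √(s + (13 + 9))) = -122*(s + √(s + 22)) = -122*(s + √(22 + s)) = -122*s - 122*√(22 + s))
B(-17) - 1*17244 = (-122*(-17) - 122*√(22 - 17)) - 1*17244 = (2074 - 122*√5) - 17244 = -15170 - 122*√5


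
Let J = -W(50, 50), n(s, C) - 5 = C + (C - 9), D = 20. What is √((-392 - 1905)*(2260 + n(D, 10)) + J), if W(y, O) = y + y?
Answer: 2*I*√1307018 ≈ 2286.5*I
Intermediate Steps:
W(y, O) = 2*y
n(s, C) = -4 + 2*C (n(s, C) = 5 + (C + (C - 9)) = 5 + (C + (-9 + C)) = 5 + (-9 + 2*C) = -4 + 2*C)
J = -100 (J = -2*50 = -1*100 = -100)
√((-392 - 1905)*(2260 + n(D, 10)) + J) = √((-392 - 1905)*(2260 + (-4 + 2*10)) - 100) = √(-2297*(2260 + (-4 + 20)) - 100) = √(-2297*(2260 + 16) - 100) = √(-2297*2276 - 100) = √(-5227972 - 100) = √(-5228072) = 2*I*√1307018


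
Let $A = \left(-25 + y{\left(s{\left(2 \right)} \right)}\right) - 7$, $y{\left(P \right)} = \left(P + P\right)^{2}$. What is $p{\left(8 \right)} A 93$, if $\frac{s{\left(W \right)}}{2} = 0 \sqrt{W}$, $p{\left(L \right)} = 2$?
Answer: $-5952$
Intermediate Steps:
$s{\left(W \right)} = 0$ ($s{\left(W \right)} = 2 \cdot 0 \sqrt{W} = 2 \cdot 0 = 0$)
$y{\left(P \right)} = 4 P^{2}$ ($y{\left(P \right)} = \left(2 P\right)^{2} = 4 P^{2}$)
$A = -32$ ($A = \left(-25 + 4 \cdot 0^{2}\right) - 7 = \left(-25 + 4 \cdot 0\right) - 7 = \left(-25 + 0\right) - 7 = -25 - 7 = -32$)
$p{\left(8 \right)} A 93 = 2 \left(-32\right) 93 = \left(-64\right) 93 = -5952$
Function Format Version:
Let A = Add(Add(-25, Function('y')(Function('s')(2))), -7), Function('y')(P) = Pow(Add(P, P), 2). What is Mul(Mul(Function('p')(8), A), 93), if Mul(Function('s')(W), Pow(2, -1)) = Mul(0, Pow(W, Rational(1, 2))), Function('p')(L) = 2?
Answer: -5952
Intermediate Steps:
Function('s')(W) = 0 (Function('s')(W) = Mul(2, Mul(0, Pow(W, Rational(1, 2)))) = Mul(2, 0) = 0)
Function('y')(P) = Mul(4, Pow(P, 2)) (Function('y')(P) = Pow(Mul(2, P), 2) = Mul(4, Pow(P, 2)))
A = -32 (A = Add(Add(-25, Mul(4, Pow(0, 2))), -7) = Add(Add(-25, Mul(4, 0)), -7) = Add(Add(-25, 0), -7) = Add(-25, -7) = -32)
Mul(Mul(Function('p')(8), A), 93) = Mul(Mul(2, -32), 93) = Mul(-64, 93) = -5952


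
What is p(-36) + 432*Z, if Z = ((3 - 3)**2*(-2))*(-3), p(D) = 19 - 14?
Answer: 5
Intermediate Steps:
p(D) = 5
Z = 0 (Z = (0**2*(-2))*(-3) = (0*(-2))*(-3) = 0*(-3) = 0)
p(-36) + 432*Z = 5 + 432*0 = 5 + 0 = 5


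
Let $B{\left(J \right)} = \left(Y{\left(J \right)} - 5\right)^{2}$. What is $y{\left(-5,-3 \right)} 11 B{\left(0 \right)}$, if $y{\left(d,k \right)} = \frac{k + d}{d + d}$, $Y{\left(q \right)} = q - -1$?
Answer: $\frac{704}{5} \approx 140.8$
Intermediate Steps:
$Y{\left(q \right)} = 1 + q$ ($Y{\left(q \right)} = q + 1 = 1 + q$)
$y{\left(d,k \right)} = \frac{d + k}{2 d}$
$B{\left(J \right)} = \left(-4 + J\right)^{2}$ ($B{\left(J \right)} = \left(\left(1 + J\right) - 5\right)^{2} = \left(-4 + J\right)^{2}$)
$y{\left(-5,-3 \right)} 11 B{\left(0 \right)} = \frac{-5 - 3}{2 \left(-5\right)} 11 \left(-4 + 0\right)^{2} = \frac{1}{2} \left(- \frac{1}{5}\right) \left(-8\right) 11 \left(-4\right)^{2} = \frac{4}{5} \cdot 11 \cdot 16 = \frac{44}{5} \cdot 16 = \frac{704}{5}$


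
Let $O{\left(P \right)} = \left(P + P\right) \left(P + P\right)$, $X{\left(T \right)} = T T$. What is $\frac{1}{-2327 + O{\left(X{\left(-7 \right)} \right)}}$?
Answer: $\frac{1}{7277} \approx 0.00013742$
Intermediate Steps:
$X{\left(T \right)} = T^{2}$
$O{\left(P \right)} = 4 P^{2}$ ($O{\left(P \right)} = 2 P 2 P = 4 P^{2}$)
$\frac{1}{-2327 + O{\left(X{\left(-7 \right)} \right)}} = \frac{1}{-2327 + 4 \left(\left(-7\right)^{2}\right)^{2}} = \frac{1}{-2327 + 4 \cdot 49^{2}} = \frac{1}{-2327 + 4 \cdot 2401} = \frac{1}{-2327 + 9604} = \frac{1}{7277}$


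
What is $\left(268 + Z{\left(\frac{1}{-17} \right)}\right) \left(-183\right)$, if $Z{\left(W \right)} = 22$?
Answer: $-53070$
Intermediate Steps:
$\left(268 + Z{\left(\frac{1}{-17} \right)}\right) \left(-183\right) = \left(268 + 22\right) \left(-183\right) = 290 \left(-183\right) = -53070$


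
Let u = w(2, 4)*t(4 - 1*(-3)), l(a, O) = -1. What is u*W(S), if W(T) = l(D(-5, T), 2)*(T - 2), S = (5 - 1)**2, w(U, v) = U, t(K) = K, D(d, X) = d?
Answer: -196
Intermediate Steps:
S = 16 (S = 4**2 = 16)
u = 14 (u = 2*(4 - 1*(-3)) = 2*(4 + 3) = 2*7 = 14)
W(T) = 2 - T (W(T) = -(T - 2) = -(-2 + T) = 2 - T)
u*W(S) = 14*(2 - 1*16) = 14*(2 - 16) = 14*(-14) = -196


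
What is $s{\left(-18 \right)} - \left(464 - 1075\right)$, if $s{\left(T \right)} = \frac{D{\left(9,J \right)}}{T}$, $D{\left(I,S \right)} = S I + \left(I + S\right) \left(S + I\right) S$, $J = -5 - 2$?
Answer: $\frac{11089}{18} \approx 616.06$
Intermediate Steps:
$J = -7$
$D{\left(I,S \right)} = I S + S \left(I + S\right)^{2}$ ($D{\left(I,S \right)} = I S + \left(I + S\right) \left(I + S\right) S = I S + \left(I + S\right)^{2} S = I S + S \left(I + S\right)^{2}$)
$s{\left(T \right)} = - \frac{91}{T}$ ($s{\left(T \right)} = \frac{\left(-7\right) \left(9 + \left(9 - 7\right)^{2}\right)}{T} = \frac{\left(-7\right) \left(9 + 2^{2}\right)}{T} = \frac{\left(-7\right) \left(9 + 4\right)}{T} = \frac{\left(-7\right) 13}{T} = - \frac{91}{T}$)
$s{\left(-18 \right)} - \left(464 - 1075\right) = - \frac{91}{-18} - \left(464 - 1075\right) = \left(-91\right) \left(- \frac{1}{18}\right) - -611 = \frac{91}{18} + 611 = \frac{11089}{18}$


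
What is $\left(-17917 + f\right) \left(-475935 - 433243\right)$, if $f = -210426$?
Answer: $207604432054$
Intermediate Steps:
$\left(-17917 + f\right) \left(-475935 - 433243\right) = \left(-17917 - 210426\right) \left(-475935 - 433243\right) = \left(-228343\right) \left(-909178\right) = 207604432054$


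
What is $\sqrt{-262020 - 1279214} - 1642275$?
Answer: $-1642275 + i \sqrt{1541234} \approx -1.6423 \cdot 10^{6} + 1241.5 i$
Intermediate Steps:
$\sqrt{-262020 - 1279214} - 1642275 = \sqrt{-1541234} - 1642275 = i \sqrt{1541234} - 1642275 = -1642275 + i \sqrt{1541234}$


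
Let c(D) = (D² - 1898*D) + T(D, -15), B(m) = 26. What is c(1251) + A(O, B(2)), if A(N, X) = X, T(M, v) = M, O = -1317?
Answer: -808120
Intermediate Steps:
c(D) = D² - 1897*D (c(D) = (D² - 1898*D) + D = D² - 1897*D)
c(1251) + A(O, B(2)) = 1251*(-1897 + 1251) + 26 = 1251*(-646) + 26 = -808146 + 26 = -808120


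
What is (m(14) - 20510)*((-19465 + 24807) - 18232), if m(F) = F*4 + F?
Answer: 263471600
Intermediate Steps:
m(F) = 5*F (m(F) = 4*F + F = 5*F)
(m(14) - 20510)*((-19465 + 24807) - 18232) = (5*14 - 20510)*((-19465 + 24807) - 18232) = (70 - 20510)*(5342 - 18232) = -20440*(-12890) = 263471600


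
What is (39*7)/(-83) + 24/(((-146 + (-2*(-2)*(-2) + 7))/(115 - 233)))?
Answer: 64975/4067 ≈ 15.976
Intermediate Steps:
(39*7)/(-83) + 24/(((-146 + (-2*(-2)*(-2) + 7))/(115 - 233))) = 273*(-1/83) + 24/(((-146 + (4*(-2) + 7))/(-118))) = -273/83 + 24/(((-146 + (-8 + 7))*(-1/118))) = -273/83 + 24/(((-146 - 1)*(-1/118))) = -273/83 + 24/((-147*(-1/118))) = -273/83 + 24/(147/118) = -273/83 + 24*(118/147) = -273/83 + 944/49 = 64975/4067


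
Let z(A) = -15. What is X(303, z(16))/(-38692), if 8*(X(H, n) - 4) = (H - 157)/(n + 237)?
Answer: -3625/34358496 ≈ -0.00010551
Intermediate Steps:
X(H, n) = 4 + (-157 + H)/(8*(237 + n)) (X(H, n) = 4 + ((H - 157)/(n + 237))/8 = 4 + ((-157 + H)/(237 + n))/8 = 4 + (-157 + H)/(8*(237 + n)))
X(303, z(16))/(-38692) = ((7427 + 303 + 32*(-15))/(8*(237 - 15)))/(-38692) = ((⅛)*(7427 + 303 - 480)/222)*(-1/38692) = ((⅛)*(1/222)*7250)*(-1/38692) = (3625/888)*(-1/38692) = -3625/34358496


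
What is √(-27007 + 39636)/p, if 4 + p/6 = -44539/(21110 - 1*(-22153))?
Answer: -1311*√12629/39562 ≈ -3.7240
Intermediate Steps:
p = -39562/1311 (p = -24 + 6*(-44539/(21110 - 1*(-22153))) = -24 + 6*(-44539/(21110 + 22153)) = -24 + 6*(-44539/43263) = -24 + 6*(-44539*1/43263) = -24 + 6*(-4049/3933) = -24 - 8098/1311 = -39562/1311 ≈ -30.177)
√(-27007 + 39636)/p = √(-27007 + 39636)/(-39562/1311) = √12629*(-1311/39562) = -1311*√12629/39562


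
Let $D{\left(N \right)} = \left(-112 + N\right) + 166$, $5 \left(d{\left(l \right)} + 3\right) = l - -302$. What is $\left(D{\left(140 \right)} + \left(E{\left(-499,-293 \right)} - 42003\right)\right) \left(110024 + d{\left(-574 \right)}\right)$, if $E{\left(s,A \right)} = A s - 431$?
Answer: $\frac{57164487511}{5} \approx 1.1433 \cdot 10^{10}$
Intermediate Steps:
$d{\left(l \right)} = \frac{287}{5} + \frac{l}{5}$ ($d{\left(l \right)} = -3 + \frac{l - -302}{5} = -3 + \frac{l + 302}{5} = -3 + \frac{302 + l}{5} = -3 + \left(\frac{302}{5} + \frac{l}{5}\right) = \frac{287}{5} + \frac{l}{5}$)
$E{\left(s,A \right)} = -431 + A s$
$D{\left(N \right)} = 54 + N$
$\left(D{\left(140 \right)} + \left(E{\left(-499,-293 \right)} - 42003\right)\right) \left(110024 + d{\left(-574 \right)}\right) = \left(\left(54 + 140\right) - -103773\right) \left(110024 + \left(\frac{287}{5} + \frac{1}{5} \left(-574\right)\right)\right) = \left(194 + \left(\left(-431 + 146207\right) - 42003\right)\right) \left(110024 + \left(\frac{287}{5} - \frac{574}{5}\right)\right) = \left(194 + \left(145776 - 42003\right)\right) \left(110024 - \frac{287}{5}\right) = \left(194 + 103773\right) \frac{549833}{5} = 103967 \cdot \frac{549833}{5} = \frac{57164487511}{5}$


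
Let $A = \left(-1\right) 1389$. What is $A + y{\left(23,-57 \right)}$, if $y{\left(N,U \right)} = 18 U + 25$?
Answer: $-2390$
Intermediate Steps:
$A = -1389$
$y{\left(N,U \right)} = 25 + 18 U$
$A + y{\left(23,-57 \right)} = -1389 + \left(25 + 18 \left(-57\right)\right) = -1389 + \left(25 - 1026\right) = -1389 - 1001 = -2390$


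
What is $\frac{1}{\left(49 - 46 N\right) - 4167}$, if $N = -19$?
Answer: $- \frac{1}{3244} \approx -0.00030826$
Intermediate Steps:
$\frac{1}{\left(49 - 46 N\right) - 4167} = \frac{1}{\left(49 - -874\right) - 4167} = \frac{1}{\left(49 + 874\right) - 4167} = \frac{1}{923 - 4167} = \frac{1}{-3244} = - \frac{1}{3244}$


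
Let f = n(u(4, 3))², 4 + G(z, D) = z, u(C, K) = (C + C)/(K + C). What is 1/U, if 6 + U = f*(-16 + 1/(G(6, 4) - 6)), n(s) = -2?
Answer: -1/71 ≈ -0.014085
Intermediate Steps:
u(C, K) = 2*C/(C + K) (u(C, K) = (2*C)/(C + K) = 2*C/(C + K))
G(z, D) = -4 + z
f = 4 (f = (-2)² = 4)
U = -71 (U = -6 + 4*(-16 + 1/((-4 + 6) - 6)) = -6 + 4*(-16 + 1/(2 - 6)) = -6 + 4*(-16 + 1/(-4)) = -6 + 4*(-16 - ¼) = -6 + 4*(-65/4) = -6 - 65 = -71)
1/U = 1/(-71) = -1/71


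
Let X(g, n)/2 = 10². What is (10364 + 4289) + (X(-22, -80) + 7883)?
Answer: 22736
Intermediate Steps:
X(g, n) = 200 (X(g, n) = 2*10² = 2*100 = 200)
(10364 + 4289) + (X(-22, -80) + 7883) = (10364 + 4289) + (200 + 7883) = 14653 + 8083 = 22736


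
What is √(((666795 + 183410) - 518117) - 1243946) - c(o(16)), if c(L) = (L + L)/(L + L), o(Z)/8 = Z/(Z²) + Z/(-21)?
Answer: -1 + I*√911858 ≈ -1.0 + 954.91*I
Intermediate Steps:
o(Z) = 8/Z - 8*Z/21 (o(Z) = 8*(Z/(Z²) + Z/(-21)) = 8*(Z/Z² + Z*(-1/21)) = 8*(1/Z - Z/21) = 8/Z - 8*Z/21)
c(L) = 1 (c(L) = (2*L)/((2*L)) = (2*L)*(1/(2*L)) = 1)
√(((666795 + 183410) - 518117) - 1243946) - c(o(16)) = √(((666795 + 183410) - 518117) - 1243946) - 1*1 = √((850205 - 518117) - 1243946) - 1 = √(332088 - 1243946) - 1 = √(-911858) - 1 = I*√911858 - 1 = -1 + I*√911858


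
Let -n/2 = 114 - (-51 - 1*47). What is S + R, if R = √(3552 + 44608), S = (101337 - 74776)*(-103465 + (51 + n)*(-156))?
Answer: -1202602397 + 4*√3010 ≈ -1.2026e+9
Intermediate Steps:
n = -424 (n = -2*(114 - (-51 - 1*47)) = -2*(114 - (-51 - 47)) = -2*(114 - 1*(-98)) = -2*(114 + 98) = -2*212 = -424)
S = -1202602397 (S = (101337 - 74776)*(-103465 + (51 - 424)*(-156)) = 26561*(-103465 - 373*(-156)) = 26561*(-103465 + 58188) = 26561*(-45277) = -1202602397)
R = 4*√3010 (R = √48160 = 4*√3010 ≈ 219.45)
S + R = -1202602397 + 4*√3010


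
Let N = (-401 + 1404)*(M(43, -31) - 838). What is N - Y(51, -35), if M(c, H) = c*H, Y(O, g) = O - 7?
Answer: -2177557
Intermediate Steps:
Y(O, g) = -7 + O
M(c, H) = H*c
N = -2177513 (N = (-401 + 1404)*(-31*43 - 838) = 1003*(-1333 - 838) = 1003*(-2171) = -2177513)
N - Y(51, -35) = -2177513 - (-7 + 51) = -2177513 - 1*44 = -2177513 - 44 = -2177557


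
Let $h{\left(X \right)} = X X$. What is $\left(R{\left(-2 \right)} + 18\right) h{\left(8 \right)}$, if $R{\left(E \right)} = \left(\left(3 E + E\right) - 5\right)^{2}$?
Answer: $11968$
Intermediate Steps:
$R{\left(E \right)} = \left(-5 + 4 E\right)^{2}$ ($R{\left(E \right)} = \left(4 E - 5\right)^{2} = \left(-5 + 4 E\right)^{2}$)
$h{\left(X \right)} = X^{2}$
$\left(R{\left(-2 \right)} + 18\right) h{\left(8 \right)} = \left(\left(-5 + 4 \left(-2\right)\right)^{2} + 18\right) 8^{2} = \left(\left(-5 - 8\right)^{2} + 18\right) 64 = \left(\left(-13\right)^{2} + 18\right) 64 = \left(169 + 18\right) 64 = 187 \cdot 64 = 11968$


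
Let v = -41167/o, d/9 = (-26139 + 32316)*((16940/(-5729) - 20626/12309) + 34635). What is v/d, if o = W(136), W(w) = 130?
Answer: -138239297647/840432545029908090 ≈ -1.6449e-7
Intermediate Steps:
o = 130
d = 45254060116995051/23506087 (d = 9*((-26139 + 32316)*((16940/(-5729) - 20626/12309) + 34635)) = 9*(6177*((16940*(-1/5729) - 20626*1/12309) + 34635)) = 9*(6177*((-16940/5729 - 20626/12309) + 34635)) = 9*(6177*(-326680814/70518261 + 34635)) = 9*(6177*(2442073288921/70518261)) = 9*(5028228901888339/23506087) = 45254060116995051/23506087 ≈ 1.9252e+9)
v = -41167/130 ≈ -316.67
v/d = -41167/(130*45254060116995051/23506087) = -41167/130*23506087/45254060116995051 = -138239297647/840432545029908090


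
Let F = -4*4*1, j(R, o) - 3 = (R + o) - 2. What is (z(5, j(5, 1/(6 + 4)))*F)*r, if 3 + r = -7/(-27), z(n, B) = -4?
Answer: -4736/27 ≈ -175.41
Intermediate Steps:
j(R, o) = 1 + R + o (j(R, o) = 3 + ((R + o) - 2) = 3 + (-2 + R + o) = 1 + R + o)
F = -16 (F = -16*1 = -16)
r = -74/27 (r = -3 - 7/(-27) = -3 - 7*(-1/27) = -3 + 7/27 = -74/27 ≈ -2.7407)
(z(5, j(5, 1/(6 + 4)))*F)*r = -4*(-16)*(-74/27) = 64*(-74/27) = -4736/27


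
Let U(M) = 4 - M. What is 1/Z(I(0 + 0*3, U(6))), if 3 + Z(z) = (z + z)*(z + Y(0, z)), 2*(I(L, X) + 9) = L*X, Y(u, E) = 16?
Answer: -1/129 ≈ -0.0077519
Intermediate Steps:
I(L, X) = -9 + L*X/2 (I(L, X) = -9 + (L*X)/2 = -9 + L*X/2)
Z(z) = -3 + 2*z*(16 + z) (Z(z) = -3 + (z + z)*(z + 16) = -3 + (2*z)*(16 + z) = -3 + 2*z*(16 + z))
1/Z(I(0 + 0*3, U(6))) = 1/(-3 + 2*(-9 + (0 + 0*3)*(4 - 1*6)/2)² + 32*(-9 + (0 + 0*3)*(4 - 1*6)/2)) = 1/(-3 + 2*(-9 + (0 + 0)*(4 - 6)/2)² + 32*(-9 + (0 + 0)*(4 - 6)/2)) = 1/(-3 + 2*(-9 + (½)*0*(-2))² + 32*(-9 + (½)*0*(-2))) = 1/(-3 + 2*(-9 + 0)² + 32*(-9 + 0)) = 1/(-3 + 2*(-9)² + 32*(-9)) = 1/(-3 + 2*81 - 288) = 1/(-3 + 162 - 288) = 1/(-129) = -1/129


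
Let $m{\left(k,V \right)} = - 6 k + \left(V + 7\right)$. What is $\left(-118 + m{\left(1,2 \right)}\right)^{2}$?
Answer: $13225$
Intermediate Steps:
$m{\left(k,V \right)} = 7 + V - 6 k$ ($m{\left(k,V \right)} = - 6 k + \left(7 + V\right) = 7 + V - 6 k$)
$\left(-118 + m{\left(1,2 \right)}\right)^{2} = \left(-118 + \left(7 + 2 - 6\right)\right)^{2} = \left(-118 + 3\right)^{2} = \left(-115\right)^{2} = 13225$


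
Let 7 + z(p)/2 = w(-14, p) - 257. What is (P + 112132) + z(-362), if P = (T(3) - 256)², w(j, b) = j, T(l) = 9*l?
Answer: 164017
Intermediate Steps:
z(p) = -556 (z(p) = -14 + 2*(-14 - 257) = -14 + 2*(-271) = -14 - 542 = -556)
P = 52441 (P = (9*3 - 256)² = (27 - 256)² = (-229)² = 52441)
(P + 112132) + z(-362) = (52441 + 112132) - 556 = 164573 - 556 = 164017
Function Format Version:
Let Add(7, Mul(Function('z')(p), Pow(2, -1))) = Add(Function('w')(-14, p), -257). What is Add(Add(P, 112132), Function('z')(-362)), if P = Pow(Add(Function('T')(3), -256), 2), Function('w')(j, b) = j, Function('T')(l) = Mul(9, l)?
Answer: 164017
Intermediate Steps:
Function('z')(p) = -556 (Function('z')(p) = Add(-14, Mul(2, Add(-14, -257))) = Add(-14, Mul(2, -271)) = Add(-14, -542) = -556)
P = 52441 (P = Pow(Add(Mul(9, 3), -256), 2) = Pow(Add(27, -256), 2) = Pow(-229, 2) = 52441)
Add(Add(P, 112132), Function('z')(-362)) = Add(Add(52441, 112132), -556) = Add(164573, -556) = 164017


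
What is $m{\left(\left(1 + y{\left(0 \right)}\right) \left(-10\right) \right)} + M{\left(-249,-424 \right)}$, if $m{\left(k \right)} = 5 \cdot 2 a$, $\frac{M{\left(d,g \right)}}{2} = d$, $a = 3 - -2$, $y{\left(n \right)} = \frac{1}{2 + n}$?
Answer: $-448$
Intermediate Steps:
$a = 5$ ($a = 3 + 2 = 5$)
$M{\left(d,g \right)} = 2 d$
$m{\left(k \right)} = 50$ ($m{\left(k \right)} = 5 \cdot 2 \cdot 5 = 10 \cdot 5 = 50$)
$m{\left(\left(1 + y{\left(0 \right)}\right) \left(-10\right) \right)} + M{\left(-249,-424 \right)} = 50 + 2 \left(-249\right) = 50 - 498 = -448$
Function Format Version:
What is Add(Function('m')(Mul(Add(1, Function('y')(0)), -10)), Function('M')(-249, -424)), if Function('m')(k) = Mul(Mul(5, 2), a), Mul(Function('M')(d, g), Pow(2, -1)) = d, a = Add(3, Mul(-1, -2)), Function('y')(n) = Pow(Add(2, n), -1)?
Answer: -448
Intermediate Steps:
a = 5 (a = Add(3, 2) = 5)
Function('M')(d, g) = Mul(2, d)
Function('m')(k) = 50 (Function('m')(k) = Mul(Mul(5, 2), 5) = Mul(10, 5) = 50)
Add(Function('m')(Mul(Add(1, Function('y')(0)), -10)), Function('M')(-249, -424)) = Add(50, Mul(2, -249)) = Add(50, -498) = -448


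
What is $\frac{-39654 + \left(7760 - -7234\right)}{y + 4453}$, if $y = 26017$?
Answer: $- \frac{2466}{3047} \approx -0.80932$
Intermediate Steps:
$\frac{-39654 + \left(7760 - -7234\right)}{y + 4453} = \frac{-39654 + \left(7760 - -7234\right)}{26017 + 4453} = \frac{-39654 + \left(7760 + 7234\right)}{30470} = \left(-39654 + 14994\right) \frac{1}{30470} = \left(-24660\right) \frac{1}{30470} = - \frac{2466}{3047}$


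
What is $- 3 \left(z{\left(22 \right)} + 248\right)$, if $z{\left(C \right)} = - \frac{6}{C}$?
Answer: $- \frac{8175}{11} \approx -743.18$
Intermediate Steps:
$- 3 \left(z{\left(22 \right)} + 248\right) = - 3 \left(- \frac{6}{22} + 248\right) = - 3 \left(\left(-6\right) \frac{1}{22} + 248\right) = - 3 \left(- \frac{3}{11} + 248\right) = \left(-3\right) \frac{2725}{11} = - \frac{8175}{11}$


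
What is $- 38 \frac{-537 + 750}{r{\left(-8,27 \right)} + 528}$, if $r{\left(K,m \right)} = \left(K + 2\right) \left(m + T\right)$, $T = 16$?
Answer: $- \frac{1349}{45} \approx -29.978$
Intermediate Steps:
$r{\left(K,m \right)} = \left(2 + K\right) \left(16 + m\right)$ ($r{\left(K,m \right)} = \left(K + 2\right) \left(m + 16\right) = \left(2 + K\right) \left(16 + m\right)$)
$- 38 \frac{-537 + 750}{r{\left(-8,27 \right)} + 528} = - 38 \frac{-537 + 750}{\left(32 + 2 \cdot 27 + 16 \left(-8\right) - 216\right) + 528} = - 38 \frac{213}{\left(32 + 54 - 128 - 216\right) + 528} = - 38 \frac{213}{-258 + 528} = - 38 \cdot \frac{213}{270} = - 38 \cdot 213 \cdot \frac{1}{270} = \left(-38\right) \frac{71}{90} = - \frac{1349}{45}$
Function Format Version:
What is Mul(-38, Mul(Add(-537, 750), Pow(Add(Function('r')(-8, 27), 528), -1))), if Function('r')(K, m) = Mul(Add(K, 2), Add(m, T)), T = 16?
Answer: Rational(-1349, 45) ≈ -29.978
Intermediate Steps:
Function('r')(K, m) = Mul(Add(2, K), Add(16, m)) (Function('r')(K, m) = Mul(Add(K, 2), Add(m, 16)) = Mul(Add(2, K), Add(16, m)))
Mul(-38, Mul(Add(-537, 750), Pow(Add(Function('r')(-8, 27), 528), -1))) = Mul(-38, Mul(Add(-537, 750), Pow(Add(Add(32, Mul(2, 27), Mul(16, -8), Mul(-8, 27)), 528), -1))) = Mul(-38, Mul(213, Pow(Add(Add(32, 54, -128, -216), 528), -1))) = Mul(-38, Mul(213, Pow(Add(-258, 528), -1))) = Mul(-38, Mul(213, Pow(270, -1))) = Mul(-38, Mul(213, Rational(1, 270))) = Mul(-38, Rational(71, 90)) = Rational(-1349, 45)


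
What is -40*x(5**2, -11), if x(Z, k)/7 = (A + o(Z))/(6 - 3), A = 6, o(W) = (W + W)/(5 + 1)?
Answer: -12040/9 ≈ -1337.8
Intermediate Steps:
o(W) = W/3 (o(W) = (2*W)/6 = (2*W)*(1/6) = W/3)
x(Z, k) = 14 + 7*Z/9 (x(Z, k) = 7*((6 + Z/3)/(6 - 3)) = 7*((6 + Z/3)/3) = 7*((6 + Z/3)*(1/3)) = 7*(2 + Z/9) = 14 + 7*Z/9)
-40*x(5**2, -11) = -40*(14 + (7/9)*5**2) = -40*(14 + (7/9)*25) = -40*(14 + 175/9) = -40*301/9 = -12040/9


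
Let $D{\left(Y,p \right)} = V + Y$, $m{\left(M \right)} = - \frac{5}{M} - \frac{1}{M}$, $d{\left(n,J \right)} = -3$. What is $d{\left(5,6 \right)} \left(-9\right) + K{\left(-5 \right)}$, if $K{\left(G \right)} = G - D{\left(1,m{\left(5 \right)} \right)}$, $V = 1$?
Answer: $20$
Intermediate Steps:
$m{\left(M \right)} = - \frac{6}{M}$
$D{\left(Y,p \right)} = 1 + Y$
$K{\left(G \right)} = -2 + G$ ($K{\left(G \right)} = G - \left(1 + 1\right) = G - 2 = -2 + G$)
$d{\left(5,6 \right)} \left(-9\right) + K{\left(-5 \right)} = \left(-3\right) \left(-9\right) - 7 = 27 - 7 = 20$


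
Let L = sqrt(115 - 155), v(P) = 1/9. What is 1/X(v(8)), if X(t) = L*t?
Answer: -9*I*sqrt(10)/20 ≈ -1.423*I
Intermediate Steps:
v(P) = 1/9
L = 2*I*sqrt(10) (L = sqrt(-40) = 2*I*sqrt(10) ≈ 6.3246*I)
X(t) = 2*I*t*sqrt(10) (X(t) = (2*I*sqrt(10))*t = 2*I*t*sqrt(10))
1/X(v(8)) = 1/(2*I*(1/9)*sqrt(10)) = 1/(2*I*sqrt(10)/9) = -9*I*sqrt(10)/20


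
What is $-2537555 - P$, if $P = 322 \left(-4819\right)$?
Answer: $-985837$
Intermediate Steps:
$P = -1551718$
$-2537555 - P = -2537555 - -1551718 = -2537555 + 1551718 = -985837$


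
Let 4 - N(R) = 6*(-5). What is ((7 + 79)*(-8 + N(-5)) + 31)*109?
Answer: 247103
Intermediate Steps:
N(R) = 34 (N(R) = 4 - 6*(-5) = 4 - 1*(-30) = 4 + 30 = 34)
((7 + 79)*(-8 + N(-5)) + 31)*109 = ((7 + 79)*(-8 + 34) + 31)*109 = (86*26 + 31)*109 = (2236 + 31)*109 = 2267*109 = 247103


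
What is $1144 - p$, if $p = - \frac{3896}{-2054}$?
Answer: $\frac{1172940}{1027} \approx 1142.1$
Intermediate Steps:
$p = \frac{1948}{1027}$ ($p = \left(-3896\right) \left(- \frac{1}{2054}\right) = \frac{1948}{1027} \approx 1.8968$)
$1144 - p = 1144 - \frac{1948}{1027} = \frac{1172940}{1027}$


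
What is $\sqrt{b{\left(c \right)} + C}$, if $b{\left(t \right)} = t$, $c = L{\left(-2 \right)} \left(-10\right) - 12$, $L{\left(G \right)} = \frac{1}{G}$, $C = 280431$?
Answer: $2 \sqrt{70106} \approx 529.55$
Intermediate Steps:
$c = -7$ ($c = \frac{1}{-2} \left(-10\right) - 12 = \left(- \frac{1}{2}\right) \left(-10\right) - 12 = 5 - 12 = -7$)
$\sqrt{b{\left(c \right)} + C} = \sqrt{-7 + 280431} = \sqrt{280424} = 2 \sqrt{70106}$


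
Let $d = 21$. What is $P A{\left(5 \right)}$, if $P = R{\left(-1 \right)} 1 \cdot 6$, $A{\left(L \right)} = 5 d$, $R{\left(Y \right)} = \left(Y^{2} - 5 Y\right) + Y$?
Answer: $3150$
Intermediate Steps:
$R{\left(Y \right)} = Y^{2} - 4 Y$
$A{\left(L \right)} = 105$ ($A{\left(L \right)} = 5 \cdot 21 = 105$)
$P = 30$ ($P = - (-4 - 1) 1 \cdot 6 = \left(-1\right) \left(-5\right) 1 \cdot 6 = 5 \cdot 1 \cdot 6 = 5 \cdot 6 = 30$)
$P A{\left(5 \right)} = 30 \cdot 105 = 3150$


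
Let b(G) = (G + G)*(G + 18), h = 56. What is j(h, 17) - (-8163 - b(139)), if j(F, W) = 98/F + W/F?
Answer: 2901419/56 ≈ 51811.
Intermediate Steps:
b(G) = 2*G*(18 + G) (b(G) = (2*G)*(18 + G) = 2*G*(18 + G))
j(h, 17) - (-8163 - b(139)) = (98 + 17)/56 - (-8163 - 2*139*(18 + 139)) = (1/56)*115 - (-8163 - 2*139*157) = 115/56 - (-8163 - 1*43646) = 115/56 - (-8163 - 43646) = 115/56 - 1*(-51809) = 115/56 + 51809 = 2901419/56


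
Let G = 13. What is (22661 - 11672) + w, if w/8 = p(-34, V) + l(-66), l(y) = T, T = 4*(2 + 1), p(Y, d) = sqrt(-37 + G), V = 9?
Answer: 11085 + 16*I*sqrt(6) ≈ 11085.0 + 39.192*I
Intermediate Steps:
p(Y, d) = 2*I*sqrt(6) (p(Y, d) = sqrt(-37 + 13) = sqrt(-24) = 2*I*sqrt(6))
T = 12 (T = 4*3 = 12)
l(y) = 12
w = 96 + 16*I*sqrt(6) (w = 8*(2*I*sqrt(6) + 12) = 8*(12 + 2*I*sqrt(6)) = 96 + 16*I*sqrt(6) ≈ 96.0 + 39.192*I)
(22661 - 11672) + w = (22661 - 11672) + (96 + 16*I*sqrt(6)) = 10989 + (96 + 16*I*sqrt(6)) = 11085 + 16*I*sqrt(6)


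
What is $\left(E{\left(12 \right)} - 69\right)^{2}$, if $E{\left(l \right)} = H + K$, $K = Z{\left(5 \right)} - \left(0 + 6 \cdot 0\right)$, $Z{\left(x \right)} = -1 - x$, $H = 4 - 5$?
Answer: $5776$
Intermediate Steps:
$H = -1$ ($H = 4 - 5 = -1$)
$K = -6$ ($K = \left(-1 - 5\right) - \left(0 + 6 \cdot 0\right) = \left(-1 - 5\right) - \left(0 + 0\right) = -6 - 0 = -6 + 0 = -6$)
$E{\left(l \right)} = -7$ ($E{\left(l \right)} = -1 - 6 = -7$)
$\left(E{\left(12 \right)} - 69\right)^{2} = \left(-7 - 69\right)^{2} = \left(-76\right)^{2} = 5776$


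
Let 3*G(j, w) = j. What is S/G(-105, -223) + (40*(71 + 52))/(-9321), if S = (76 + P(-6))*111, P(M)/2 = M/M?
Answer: -26957806/108745 ≈ -247.90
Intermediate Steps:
P(M) = 2 (P(M) = 2*(M/M) = 2*1 = 2)
G(j, w) = j/3
S = 8658 (S = (76 + 2)*111 = 78*111 = 8658)
S/G(-105, -223) + (40*(71 + 52))/(-9321) = 8658/(((⅓)*(-105))) + (40*(71 + 52))/(-9321) = 8658/(-35) + (40*123)*(-1/9321) = 8658*(-1/35) + 4920*(-1/9321) = -8658/35 - 1640/3107 = -26957806/108745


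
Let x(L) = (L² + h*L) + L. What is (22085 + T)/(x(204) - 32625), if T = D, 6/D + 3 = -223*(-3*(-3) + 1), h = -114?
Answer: -49315799/31398213 ≈ -1.5707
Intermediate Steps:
D = -6/2233 (D = 6/(-3 - 223*(-3*(-3) + 1)) = 6/(-3 - 223*(9 + 1)) = 6/(-3 - 223*10) = 6/(-3 - 2230) = 6/(-2233) = 6*(-1/2233) = -6/2233 ≈ -0.0026870)
T = -6/2233 ≈ -0.0026870
x(L) = L² - 113*L (x(L) = (L² - 114*L) + L = L² - 113*L)
(22085 + T)/(x(204) - 32625) = (22085 - 6/2233)/(204*(-113 + 204) - 32625) = 49315799/(2233*(204*91 - 32625)) = 49315799/(2233*(18564 - 32625)) = (49315799/2233)/(-14061) = (49315799/2233)*(-1/14061) = -49315799/31398213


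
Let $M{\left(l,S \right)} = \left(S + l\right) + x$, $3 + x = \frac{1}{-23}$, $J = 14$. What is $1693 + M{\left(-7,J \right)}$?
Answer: $\frac{39030}{23} \approx 1697.0$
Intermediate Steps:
$x = - \frac{70}{23}$ ($x = -3 + \frac{1}{-23} = -3 - \frac{1}{23} = - \frac{70}{23} \approx -3.0435$)
$M{\left(l,S \right)} = - \frac{70}{23} + S + l$ ($M{\left(l,S \right)} = \left(S + l\right) - \frac{70}{23} = - \frac{70}{23} + S + l$)
$1693 + M{\left(-7,J \right)} = 1693 - - \frac{91}{23} = 1693 + \frac{91}{23} = \frac{39030}{23}$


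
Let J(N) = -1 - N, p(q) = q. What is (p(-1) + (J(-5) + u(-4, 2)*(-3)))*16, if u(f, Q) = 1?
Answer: 0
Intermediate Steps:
(p(-1) + (J(-5) + u(-4, 2)*(-3)))*16 = (-1 + ((-1 - 1*(-5)) + 1*(-3)))*16 = (-1 + ((-1 + 5) - 3))*16 = (-1 + (4 - 3))*16 = (-1 + 1)*16 = 0*16 = 0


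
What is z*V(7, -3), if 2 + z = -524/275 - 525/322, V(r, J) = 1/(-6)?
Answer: 23343/25300 ≈ 0.92265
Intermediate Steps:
V(r, J) = -⅙
z = -70029/12650 (z = -2 + (-524/275 - 525/322) = -2 + (-524*1/275 - 525*1/322) = -2 + (-524/275 - 75/46) = -2 - 44729/12650 = -70029/12650 ≈ -5.5359)
z*V(7, -3) = -70029/12650*(-⅙) = 23343/25300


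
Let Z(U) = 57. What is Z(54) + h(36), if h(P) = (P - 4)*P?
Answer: 1209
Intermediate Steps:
h(P) = P*(-4 + P) (h(P) = (-4 + P)*P = P*(-4 + P))
Z(54) + h(36) = 57 + 36*(-4 + 36) = 57 + 36*32 = 57 + 1152 = 1209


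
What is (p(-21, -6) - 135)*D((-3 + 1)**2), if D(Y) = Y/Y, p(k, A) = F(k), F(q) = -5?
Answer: -140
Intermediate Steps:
p(k, A) = -5
D(Y) = 1
(p(-21, -6) - 135)*D((-3 + 1)**2) = (-5 - 135)*1 = -140*1 = -140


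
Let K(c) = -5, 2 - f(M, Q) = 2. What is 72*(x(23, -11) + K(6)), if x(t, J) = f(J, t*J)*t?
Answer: -360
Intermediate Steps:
f(M, Q) = 0 (f(M, Q) = 2 - 1*2 = 2 - 2 = 0)
x(t, J) = 0 (x(t, J) = 0*t = 0)
72*(x(23, -11) + K(6)) = 72*(0 - 5) = 72*(-5) = -360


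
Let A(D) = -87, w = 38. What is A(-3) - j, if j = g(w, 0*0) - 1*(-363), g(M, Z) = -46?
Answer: -404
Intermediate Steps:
j = 317 (j = -46 - 1*(-363) = -46 + 363 = 317)
A(-3) - j = -87 - 1*317 = -87 - 317 = -404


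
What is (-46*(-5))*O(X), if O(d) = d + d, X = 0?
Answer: 0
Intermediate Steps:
O(d) = 2*d
(-46*(-5))*O(X) = (-46*(-5))*(2*0) = 230*0 = 0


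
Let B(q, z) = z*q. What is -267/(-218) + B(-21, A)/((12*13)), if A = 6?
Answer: 591/1417 ≈ 0.41708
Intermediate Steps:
B(q, z) = q*z
-267/(-218) + B(-21, A)/((12*13)) = -267/(-218) + (-21*6)/((12*13)) = -267*(-1/218) - 126/156 = 267/218 - 126*1/156 = 267/218 - 21/26 = 591/1417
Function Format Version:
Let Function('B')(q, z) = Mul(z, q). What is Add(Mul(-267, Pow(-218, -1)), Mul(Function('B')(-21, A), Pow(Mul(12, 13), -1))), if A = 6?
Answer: Rational(591, 1417) ≈ 0.41708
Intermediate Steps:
Function('B')(q, z) = Mul(q, z)
Add(Mul(-267, Pow(-218, -1)), Mul(Function('B')(-21, A), Pow(Mul(12, 13), -1))) = Add(Mul(-267, Pow(-218, -1)), Mul(Mul(-21, 6), Pow(Mul(12, 13), -1))) = Add(Mul(-267, Rational(-1, 218)), Mul(-126, Pow(156, -1))) = Add(Rational(267, 218), Mul(-126, Rational(1, 156))) = Add(Rational(267, 218), Rational(-21, 26)) = Rational(591, 1417)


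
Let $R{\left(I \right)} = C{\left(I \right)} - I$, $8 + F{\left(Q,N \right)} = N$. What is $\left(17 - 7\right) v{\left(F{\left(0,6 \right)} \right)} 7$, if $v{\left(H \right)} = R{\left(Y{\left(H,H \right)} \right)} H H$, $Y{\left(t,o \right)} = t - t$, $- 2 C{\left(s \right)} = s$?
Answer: $0$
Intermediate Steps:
$C{\left(s \right)} = - \frac{s}{2}$
$F{\left(Q,N \right)} = -8 + N$
$Y{\left(t,o \right)} = 0$
$R{\left(I \right)} = - \frac{3 I}{2}$ ($R{\left(I \right)} = - \frac{I}{2} - I = - \frac{3 I}{2}$)
$v{\left(H \right)} = 0$ ($v{\left(H \right)} = \left(- \frac{3}{2}\right) 0 H H = 0 H H = 0 H = 0$)
$\left(17 - 7\right) v{\left(F{\left(0,6 \right)} \right)} 7 = \left(17 - 7\right) 0 \cdot 7 = 10 \cdot 0 \cdot 7 = 0 \cdot 7 = 0$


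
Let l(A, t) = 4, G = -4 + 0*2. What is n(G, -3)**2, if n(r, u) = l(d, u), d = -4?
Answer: 16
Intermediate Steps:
G = -4 (G = -4 + 0 = -4)
n(r, u) = 4
n(G, -3)**2 = 4**2 = 16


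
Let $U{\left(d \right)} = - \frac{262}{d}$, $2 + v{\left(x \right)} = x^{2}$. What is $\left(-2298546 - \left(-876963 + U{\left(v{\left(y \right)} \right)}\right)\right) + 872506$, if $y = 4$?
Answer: $- \frac{3843408}{7} \approx -5.4906 \cdot 10^{5}$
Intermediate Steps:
$v{\left(x \right)} = -2 + x^{2}$
$\left(-2298546 - \left(-876963 + U{\left(v{\left(y \right)} \right)}\right)\right) + 872506 = \left(-2298546 + \left(876963 - - \frac{262}{-2 + 4^{2}}\right)\right) + 872506 = \left(-2298546 + \left(876963 - - \frac{262}{-2 + 16}\right)\right) + 872506 = \left(-2298546 + \left(876963 - - \frac{262}{14}\right)\right) + 872506 = \left(-2298546 + \left(876963 - \left(-262\right) \frac{1}{14}\right)\right) + 872506 = \left(-2298546 + \left(876963 - - \frac{131}{7}\right)\right) + 872506 = \left(-2298546 + \left(876963 + \frac{131}{7}\right)\right) + 872506 = \left(-2298546 + \frac{6138872}{7}\right) + 872506 = - \frac{9950950}{7} + 872506 = - \frac{3843408}{7}$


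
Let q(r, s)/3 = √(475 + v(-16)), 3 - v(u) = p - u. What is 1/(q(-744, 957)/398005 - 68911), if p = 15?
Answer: -10916052311502775/752236080837967724002 - 1194015*√447/752236080837967724002 ≈ -1.4511e-5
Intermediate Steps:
v(u) = -12 + u (v(u) = 3 - (15 - u) = 3 + (-15 + u) = -12 + u)
q(r, s) = 3*√447 (q(r, s) = 3*√(475 + (-12 - 16)) = 3*√(475 - 28) = 3*√447)
1/(q(-744, 957)/398005 - 68911) = 1/((3*√447)/398005 - 68911) = 1/((3*√447)*(1/398005) - 68911) = 1/(3*√447/398005 - 68911) = 1/(-68911 + 3*√447/398005)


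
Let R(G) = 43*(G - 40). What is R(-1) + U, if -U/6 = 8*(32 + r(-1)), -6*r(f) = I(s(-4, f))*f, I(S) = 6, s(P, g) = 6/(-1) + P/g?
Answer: -3347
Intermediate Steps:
s(P, g) = -6 + P/g (s(P, g) = 6*(-1) + P/g = -6 + P/g)
R(G) = -1720 + 43*G (R(G) = 43*(-40 + G) = -1720 + 43*G)
r(f) = -f
U = -1584 (U = -48*(32 - 1*(-1)) = -48*(32 + 1) = -48*33 = -6*264 = -1584)
R(-1) + U = (-1720 + 43*(-1)) - 1584 = (-1720 - 43) - 1584 = -1763 - 1584 = -3347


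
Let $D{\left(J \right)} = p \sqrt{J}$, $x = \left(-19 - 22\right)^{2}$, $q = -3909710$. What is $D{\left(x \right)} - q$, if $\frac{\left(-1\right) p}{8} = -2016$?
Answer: $4570958$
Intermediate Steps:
$p = 16128$ ($p = \left(-8\right) \left(-2016\right) = 16128$)
$x = 1681$ ($x = \left(-41\right)^{2} = 1681$)
$D{\left(J \right)} = 16128 \sqrt{J}$
$D{\left(x \right)} - q = 16128 \sqrt{1681} - -3909710 = 16128 \cdot 41 + 3909710 = 661248 + 3909710 = 4570958$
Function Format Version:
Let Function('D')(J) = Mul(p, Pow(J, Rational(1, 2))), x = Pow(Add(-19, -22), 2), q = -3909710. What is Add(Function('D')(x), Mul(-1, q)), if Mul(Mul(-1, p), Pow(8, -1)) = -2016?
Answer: 4570958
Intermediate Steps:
p = 16128 (p = Mul(-8, -2016) = 16128)
x = 1681 (x = Pow(-41, 2) = 1681)
Function('D')(J) = Mul(16128, Pow(J, Rational(1, 2)))
Add(Function('D')(x), Mul(-1, q)) = Add(Mul(16128, Pow(1681, Rational(1, 2))), Mul(-1, -3909710)) = Add(Mul(16128, 41), 3909710) = Add(661248, 3909710) = 4570958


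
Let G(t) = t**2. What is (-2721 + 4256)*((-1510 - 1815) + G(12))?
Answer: -4882835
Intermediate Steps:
(-2721 + 4256)*((-1510 - 1815) + G(12)) = (-2721 + 4256)*((-1510 - 1815) + 12**2) = 1535*(-3325 + 144) = 1535*(-3181) = -4882835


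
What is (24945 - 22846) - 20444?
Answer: -18345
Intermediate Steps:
(24945 - 22846) - 20444 = 2099 - 20444 = -18345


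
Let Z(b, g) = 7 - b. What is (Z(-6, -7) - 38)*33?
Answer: -825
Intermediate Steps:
(Z(-6, -7) - 38)*33 = ((7 - 1*(-6)) - 38)*33 = ((7 + 6) - 38)*33 = (13 - 38)*33 = -25*33 = -825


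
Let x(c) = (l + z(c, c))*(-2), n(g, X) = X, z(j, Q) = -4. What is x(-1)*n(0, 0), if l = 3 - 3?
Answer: 0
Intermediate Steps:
l = 0
x(c) = 8 (x(c) = (0 - 4)*(-2) = -4*(-2) = 8)
x(-1)*n(0, 0) = 8*0 = 0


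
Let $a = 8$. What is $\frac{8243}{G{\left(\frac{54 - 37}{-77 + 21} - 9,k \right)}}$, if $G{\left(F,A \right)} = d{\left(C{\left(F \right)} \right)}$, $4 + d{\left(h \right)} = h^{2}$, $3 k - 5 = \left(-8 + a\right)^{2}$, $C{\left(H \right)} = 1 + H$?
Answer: $\frac{25850048}{203681} \approx 126.91$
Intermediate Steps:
$k = \frac{5}{3}$ ($k = \frac{5}{3} + \frac{\left(-8 + 8\right)^{2}}{3} = \frac{5}{3} + \frac{0^{2}}{3} = \frac{5}{3} + \frac{1}{3} \cdot 0 = \frac{5}{3} + 0 = \frac{5}{3} \approx 1.6667$)
$d{\left(h \right)} = -4 + h^{2}$
$G{\left(F,A \right)} = -4 + \left(1 + F\right)^{2}$
$\frac{8243}{G{\left(\frac{54 - 37}{-77 + 21} - 9,k \right)}} = \frac{8243}{-4 + \left(1 - \left(9 - \frac{54 - 37}{-77 + 21}\right)\right)^{2}} = \frac{8243}{-4 + \left(1 - \left(9 - \frac{17}{-56}\right)\right)^{2}} = \frac{8243}{-4 + \left(1 + \left(17 \left(- \frac{1}{56}\right) - 9\right)\right)^{2}} = \frac{8243}{-4 + \left(1 - \frac{521}{56}\right)^{2}} = \frac{8243}{-4 + \left(- \frac{465}{56}\right)^{2}} = \frac{8243}{-4 + \frac{216225}{3136}} = \frac{8243}{\frac{203681}{3136}} = 8243 \cdot \frac{3136}{203681} = \frac{25850048}{203681}$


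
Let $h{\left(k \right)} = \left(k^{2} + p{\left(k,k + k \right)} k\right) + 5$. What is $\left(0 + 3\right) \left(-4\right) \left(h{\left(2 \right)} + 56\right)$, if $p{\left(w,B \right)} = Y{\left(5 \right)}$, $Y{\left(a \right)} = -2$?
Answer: $-732$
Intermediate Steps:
$p{\left(w,B \right)} = -2$
$h{\left(k \right)} = 5 + k^{2} - 2 k$ ($h{\left(k \right)} = \left(k^{2} - 2 k\right) + 5 = 5 + k^{2} - 2 k$)
$\left(0 + 3\right) \left(-4\right) \left(h{\left(2 \right)} + 56\right) = \left(0 + 3\right) \left(-4\right) \left(\left(5 + 2^{2} - 4\right) + 56\right) = 3 \left(-4\right) \left(\left(5 + 4 - 4\right) + 56\right) = - 12 \left(5 + 56\right) = \left(-12\right) 61 = -732$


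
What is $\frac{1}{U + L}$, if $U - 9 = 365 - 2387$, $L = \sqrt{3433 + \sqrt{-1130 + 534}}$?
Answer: $- \frac{1}{2013 - \sqrt{3433 + 2 i \sqrt{149}}} \approx -0.00051166 - 5.4541 \cdot 10^{-8} i$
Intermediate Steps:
$L = \sqrt{3433 + 2 i \sqrt{149}}$ ($L = \sqrt{3433 + \sqrt{-596}} = \sqrt{3433 + 2 i \sqrt{149}} \approx 58.592 + 0.2083 i$)
$U = -2013$ ($U = 9 + \left(365 - 2387\right) = 9 - 2022 = -2013$)
$\frac{1}{U + L} = \frac{1}{-2013 + \sqrt{3433 + 2 i \sqrt{149}}}$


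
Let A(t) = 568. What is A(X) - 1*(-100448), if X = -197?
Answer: 101016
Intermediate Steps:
A(X) - 1*(-100448) = 568 - 1*(-100448) = 568 + 100448 = 101016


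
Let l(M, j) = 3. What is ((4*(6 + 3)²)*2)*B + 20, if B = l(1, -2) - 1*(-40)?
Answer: 27884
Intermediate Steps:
B = 43 (B = 3 - 1*(-40) = 3 + 40 = 43)
((4*(6 + 3)²)*2)*B + 20 = ((4*(6 + 3)²)*2)*43 + 20 = ((4*9²)*2)*43 + 20 = ((4*81)*2)*43 + 20 = (324*2)*43 + 20 = 648*43 + 20 = 27864 + 20 = 27884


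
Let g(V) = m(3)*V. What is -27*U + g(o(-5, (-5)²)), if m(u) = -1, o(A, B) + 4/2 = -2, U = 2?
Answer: -50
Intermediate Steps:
o(A, B) = -4 (o(A, B) = -2 - 2 = -4)
g(V) = -V
-27*U + g(o(-5, (-5)²)) = -27*2 - 1*(-4) = -27*2 + 4 = -54 + 4 = -50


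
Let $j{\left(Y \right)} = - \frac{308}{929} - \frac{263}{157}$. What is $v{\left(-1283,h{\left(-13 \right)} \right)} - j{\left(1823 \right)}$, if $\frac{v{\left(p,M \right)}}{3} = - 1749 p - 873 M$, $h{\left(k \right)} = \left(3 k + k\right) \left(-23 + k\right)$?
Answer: $\frac{266784828132}{145853} \approx 1.8291 \cdot 10^{6}$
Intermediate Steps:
$h{\left(k \right)} = 4 k \left(-23 + k\right)$
$v{\left(p,M \right)} = - 5247 p - 2619 M$ ($v{\left(p,M \right)} = 3 \left(- 1749 p - 873 M\right) = - 5247 p - 2619 M$)
$j{\left(Y \right)} = - \frac{292683}{145853}$ ($j{\left(Y \right)} = \left(-308\right) \frac{1}{929} - \frac{263}{157} = - \frac{308}{929} - \frac{263}{157} = - \frac{292683}{145853}$)
$v{\left(-1283,h{\left(-13 \right)} \right)} - j{\left(1823 \right)} = \left(\left(-5247\right) \left(-1283\right) - 2619 \cdot 4 \left(-13\right) \left(-23 - 13\right)\right) - - \frac{292683}{145853} = \left(6731901 - 2619 \cdot 4 \left(-13\right) \left(-36\right)\right) + \frac{292683}{145853} = \left(6731901 - 4902768\right) + \frac{292683}{145853} = 1829133 + \frac{292683}{145853} = \frac{266784828132}{145853}$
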